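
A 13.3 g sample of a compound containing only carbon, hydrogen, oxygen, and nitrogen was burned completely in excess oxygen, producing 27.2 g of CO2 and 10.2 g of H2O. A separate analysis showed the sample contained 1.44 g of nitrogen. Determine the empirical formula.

mol C = 27.2 / 44.01 = 0.6180; mass C = 0.6180 × 12.01 = 7.423 g
mol H = 2 × (10.2 / 18.02) = 1.132; mass H = 1.132 × 1.008 = 1.141 g
mol N = 1.44 / 14.01 = 0.1028
mass O = 13.3 − (10.00) = 3.296 g → mol O = 0.2060
Ratios (÷ 0.1028): C 6.013, H 11.014, N 1.000, O 2.004
Ratio ≈ 6:11:1:2, so the empirical formula is C6H11NO2

C6H11NO2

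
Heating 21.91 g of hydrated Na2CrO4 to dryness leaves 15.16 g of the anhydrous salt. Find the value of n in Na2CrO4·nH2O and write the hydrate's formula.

Mass of water lost = 21.91 − 15.16 = 6.75 g → 6.75 / 18.02 = 0.3746 mol H2O
Molar mass of Na2CrO4 = 161.98 g/mol → mol Na2CrO4 = 15.16 / 161.98 = 0.09359
n = 0.3746 / 0.09359 = 4.00 ≈ 4 → Na2CrO4·4H2O

Na2CrO4·4H2O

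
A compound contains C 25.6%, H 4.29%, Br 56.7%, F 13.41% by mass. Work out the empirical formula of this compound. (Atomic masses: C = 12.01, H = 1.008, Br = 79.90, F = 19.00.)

Assume 100 g: 25.6 g C, 4.29 g H, 56.7 g Br, 13.41 g F.
C: 25.6 g ÷ 12.01 g/mol = 2.132 mol
H: 4.29 g ÷ 1.008 g/mol = 4.256 mol
Br: 56.7 g ÷ 79.90 g/mol = 0.7096 mol
F: 13.41 g ÷ 19.00 g/mol = 0.7058 mol
Smallest is F at 0.7058 mol; normalising gives C 3.020, H 6.030, Br 1.005, F 1.000
≈ 3:6:1:1 → C3H6BrF

C3H6BrF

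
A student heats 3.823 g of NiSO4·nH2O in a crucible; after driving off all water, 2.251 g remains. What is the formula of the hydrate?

Mass of water lost = 3.823 − 2.251 = 1.572 g → 1.572 / 18.02 = 0.08724 mol H2O
Molar mass of NiSO4 = 154.76 g/mol → mol NiSO4 = 2.251 / 154.76 = 0.01455
n = 0.08724 / 0.01455 = 6.00 ≈ 6 → NiSO4·6H2O

NiSO4·6H2O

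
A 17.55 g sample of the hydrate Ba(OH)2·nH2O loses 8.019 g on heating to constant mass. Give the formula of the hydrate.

Ba(OH)2·8H2O

Mass of anhydrous Ba(OH)2 = 17.55 − 8.019 = 9.531 g
mol H2O = 8.019 / 18.02 = 0.445
Molar mass of Ba(OH)2 = 171.35 g/mol → mol Ba(OH)2 = 9.531 / 171.35 = 0.05562
n = 0.445 / 0.05562 = 8.00 ≈ 8 → Ba(OH)2·8H2O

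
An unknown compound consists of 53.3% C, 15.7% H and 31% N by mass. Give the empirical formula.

C2H7N

Assume 100 g: 53.3 g C, 15.7 g H, 31 g N.
C: 53.3 g ÷ 12.01 g/mol = 4.438 mol
H: 15.7 g ÷ 1.008 g/mol = 15.58 mol
N: 31 g ÷ 14.01 g/mol = 2.213 mol
Ratios (÷ 2.213): C 2.006, H 7.039, N 1.000
≈ 2:7:1 → C2H7N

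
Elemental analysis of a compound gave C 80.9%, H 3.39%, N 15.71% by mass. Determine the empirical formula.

C6H3N

Assume 100 g: 80.9 g C, 3.39 g H, 15.71 g N.
Moles — C: 80.9 / 12.01 = 6.736 mol; H: 3.39 / 1.008 = 3.363 mol; N: 15.71 / 14.01 = 1.121 mol
Divide by the smallest (1.121 mol N): C 6.007, H 2.999, N 1.000
→ C6H3N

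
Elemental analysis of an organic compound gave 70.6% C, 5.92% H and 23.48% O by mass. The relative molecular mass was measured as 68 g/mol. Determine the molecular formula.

Assume 100 g: 70.6 g C, 5.92 g H, 23.48 g O.
Moles — C: 70.6 / 12.01 = 5.878 mol; H: 5.92 / 1.008 = 5.873 mol; O: 23.48 / 16.00 = 1.468 mol
Ratios (÷ 1.468): C 4.006, H 4.002, O 1.000
≈ 4:4:1 → C4H4O
Empirical-formula mass = 68.07 g/mol
n = 68 / 68.07 = 1.00 ≈ 1
Molecular formula = empirical formula = C4H4O

C4H4O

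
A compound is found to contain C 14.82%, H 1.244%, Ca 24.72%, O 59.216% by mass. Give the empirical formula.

Assume 100 g: 14.82 g C, 1.244 g H, 24.72 g Ca, 59.216 g O.
n(C) = 14.82/12.01 = 1.234, n(H) = 1.244/1.008 = 1.234, n(Ca) = 24.72/40.08 = 0.6168, n(O) = 59.216/16.00 = 3.701
Smallest is Ca at 0.6168 mol; normalising gives C 2.001, H 2.001, Ca 1.000, O 6.001
Ratio ≈ 2:2:1:6, so the empirical formula is C2H2CaO6

C2H2CaO6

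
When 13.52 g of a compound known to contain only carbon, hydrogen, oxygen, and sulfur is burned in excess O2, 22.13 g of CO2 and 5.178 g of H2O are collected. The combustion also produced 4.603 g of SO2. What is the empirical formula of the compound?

mol C = 22.13 / 44.01 = 0.5028; mass C = 0.5028 × 12.01 = 6.039 g
mol H = 2 × (5.178 / 18.02) = 0.5747; mass H = 0.5747 × 1.008 = 0.5793 g
mol S = 4.603 / 64.07 = 0.07184; mass S = 2.304 g
mass O = 13.52 − (8.922) = 4.598 g → mol O = 0.2873
Smallest is S at 0.07184 mol; normalising gives C 6.999, H 7.999, O 4.000, S 1.000
≈ 7:8:4:1 → C7H8O4S

C7H8O4S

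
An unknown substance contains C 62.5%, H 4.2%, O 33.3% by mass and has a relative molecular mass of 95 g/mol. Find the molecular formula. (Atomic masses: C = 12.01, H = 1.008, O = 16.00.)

Assume 100 g: 62.5 g C, 4.2 g H, 33.3 g O.
C: 62.5 g ÷ 12.01 g/mol = 5.204 mol
H: 4.2 g ÷ 1.008 g/mol = 4.167 mol
O: 33.3 g ÷ 16.00 g/mol = 2.081 mol
Divide by the smallest (2.081 mol O): C 2.500, H 2.002, O 1.000
Multiply by 2: C 5.00, H 4.00, O 2.00 → C5H4O2
Empirical-formula mass = 96.08 g/mol
n = 95 / 96.08 = 0.99 ≈ 1
Molecular formula = empirical formula = C5H4O2

C5H4O2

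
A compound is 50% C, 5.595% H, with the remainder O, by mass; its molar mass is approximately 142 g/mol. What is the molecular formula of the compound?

Assume 100 g: 50 g C, 5.595 g H, 44.405 g O.
n(C) = 50/12.01 = 4.163, n(H) = 5.595/1.008 = 5.551, n(O) = 44.405/16.00 = 2.775
Divide by the smallest (2.775 mol O): C 1.500, H 2.000, O 1.000
Scaling by 2: C 3.00, H 4.00, O 2.00 → C3H4O2
Empirical-formula mass = 72.06 g/mol
n = 142 / 72.06 = 1.97 ≈ 2
Molecular formula = (C3H4O2)×2 = C6H8O4

C6H8O4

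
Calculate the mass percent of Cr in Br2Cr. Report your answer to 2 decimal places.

24.55%

Molar mass = 2(79.90) + 1(52.00) = 211.800 g/mol
Mass of Cr per mole = 1 × 52.00 = 52.000 g
% Cr = 52.000 / 211.800 × 100 = 24.55%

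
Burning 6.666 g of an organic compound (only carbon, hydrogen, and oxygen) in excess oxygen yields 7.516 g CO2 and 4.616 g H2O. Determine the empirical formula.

C2H6O3

mol C = 7.516 / 44.01 = 0.1708; mass C = 0.1708 × 12.01 = 2.051 g
mol H = 2 × (4.616 / 18.02) = 0.5123; mass H = 0.5123 × 1.008 = 0.5164 g
mass O = 6.666 − (2.567) = 4.099 g → mol O = 0.2562
Smallest is C at 0.1708 mol; normalising gives C 1.000, H 3.000, O 1.500
×2: C 2.00, H 6.00, O 3.00 → C2H6O3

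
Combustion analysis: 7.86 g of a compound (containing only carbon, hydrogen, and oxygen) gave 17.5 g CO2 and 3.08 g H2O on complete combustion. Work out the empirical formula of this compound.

mol C = 17.5 / 44.01 = 0.3976; mass C = 0.3976 × 12.01 = 4.776 g
mol H = 2 × (3.08 / 18.02) = 0.3418; mass H = 0.3418 × 1.008 = 0.3446 g
mass O = 7.86 − (5.120) = 2.740 g → mol O = 0.1712
Divide by the smallest (0.1712 mol O): C 2.322, H 1.996, O 1.000
Multiply by 3: C 6.97, H 5.99, O 3.00 → C7H6O3

C7H6O3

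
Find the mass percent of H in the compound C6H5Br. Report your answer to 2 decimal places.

3.21%

Molar mass = 6(12.01) + 5(1.008) + 1(79.90) = 157.000 g/mol
Mass of H per mole = 5 × 1.008 = 5.040 g
% H = 5.040 / 157.000 × 100 = 3.21%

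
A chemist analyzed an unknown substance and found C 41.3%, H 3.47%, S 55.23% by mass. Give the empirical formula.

Assume 100 g: 41.3 g C, 3.47 g H, 55.23 g S.
Moles — C: 41.3 / 12.01 = 3.439 mol; H: 3.47 / 1.008 = 3.442 mol; S: 55.23 / 32.07 = 1.722 mol
Ratios (÷ 1.722): C 1.997, H 1.999, S 1.000
→ C2H2S

C2H2S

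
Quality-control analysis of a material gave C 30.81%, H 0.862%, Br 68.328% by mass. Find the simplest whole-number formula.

Assume 100 g: 30.81 g C, 0.862 g H, 68.328 g Br.
Moles — C: 30.81 / 12.01 = 2.565 mol; H: 0.862 / 1.008 = 0.8552 mol; Br: 68.328 / 79.90 = 0.8552 mol
Smallest is H at 0.8552 mol; normalising gives C 3.000, H 1.000, Br 1.000
→ C3HBr

C3HBr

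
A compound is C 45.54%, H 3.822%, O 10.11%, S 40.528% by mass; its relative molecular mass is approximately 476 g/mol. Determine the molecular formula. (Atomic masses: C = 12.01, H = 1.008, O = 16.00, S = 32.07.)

Assume 100 g: 45.54 g C, 3.822 g H, 10.11 g O, 40.528 g S.
C: 45.54 g ÷ 12.01 g/mol = 3.792 mol
H: 3.822 g ÷ 1.008 g/mol = 3.792 mol
O: 10.11 g ÷ 16.00 g/mol = 0.6319 mol
S: 40.528 g ÷ 32.07 g/mol = 1.264 mol
Ratios (÷ 0.6319): C 6.001, H 6.001, O 1.000, S 2.000
≈ 6:6:1:2 → C6H6OS2
Empirical-formula mass = 158.25 g/mol
n = 476 / 158.25 = 3.01 ≈ 3
Molecular formula = (C6H6OS2)×3 = C18H18O3S6

C18H18O3S6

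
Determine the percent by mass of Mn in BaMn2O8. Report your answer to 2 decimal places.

29.28%

Molar mass = 1(137.33) + 2(54.94) + 8(16.00) = 375.210 g/mol
Mass of Mn per mole = 2 × 54.94 = 109.880 g
% Mn = 109.880 / 375.210 × 100 = 29.28%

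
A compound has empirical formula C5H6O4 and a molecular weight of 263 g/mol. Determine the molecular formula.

Empirical-formula mass = 130.10 g/mol
n = 263 / 130.10 = 2.02 ≈ 2
Molecular formula = (C5H6O4)2 = C10H12O8

C10H12O8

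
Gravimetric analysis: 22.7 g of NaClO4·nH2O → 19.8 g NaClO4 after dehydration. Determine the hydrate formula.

NaClO4·H2O

Mass of water lost = 22.7 − 19.8 = 2.9 g → 2.9 / 18.02 = 0.1609 mol H2O
Molar mass of NaClO4 = 122.44 g/mol → mol NaClO4 = 19.8 / 122.44 = 0.1617
n = 0.1609 / 0.1617 = 1.00 ≈ 1 → NaClO4·H2O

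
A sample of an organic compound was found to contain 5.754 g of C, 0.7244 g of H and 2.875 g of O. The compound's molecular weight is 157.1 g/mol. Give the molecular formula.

n(C) = 5.754/12.01 = 0.4791, n(H) = 0.7244/1.008 = 0.7187, n(O) = 2.875/16.00 = 0.1797
Smallest is O at 0.1797 mol; normalising gives C 2.666, H 3.999, O 1.000
×3: C 8.00, H 12.00, O 3.00 → C8H12O3
Empirical-formula mass = 156.18 g/mol
n = 157.1 / 156.18 = 1.01 ≈ 1
Molecular formula = empirical formula = C8H12O3

C8H12O3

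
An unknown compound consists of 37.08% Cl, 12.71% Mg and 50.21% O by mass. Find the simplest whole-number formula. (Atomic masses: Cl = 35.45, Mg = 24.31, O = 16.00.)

Assume 100 g: 37.08 g Cl, 12.71 g Mg, 50.21 g O.
Moles — Cl: 37.08 / 35.45 = 1.046 mol; Mg: 12.71 / 24.31 = 0.5228 mol; O: 50.21 / 16.00 = 3.138 mol
Smallest is Mg at 0.5228 mol; normalising gives Cl 2.001, Mg 1.000, O 6.002
≈ 2:1:6 → Cl2MgO6

Cl2MgO6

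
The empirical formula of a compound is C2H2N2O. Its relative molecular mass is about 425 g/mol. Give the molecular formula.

C12H12N12O6

Empirical-formula mass = 70.06 g/mol
n = 425 / 70.06 = 6.07 ≈ 6
Molecular formula = (C2H2N2O)6 = C12H12N12O6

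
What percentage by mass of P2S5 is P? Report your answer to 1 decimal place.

27.9%

Molar mass = 2(30.97) + 5(32.07) = 222.290 g/mol
Mass of P per mole = 2 × 30.97 = 61.940 g
% P = 61.940 / 222.290 × 100 = 27.9%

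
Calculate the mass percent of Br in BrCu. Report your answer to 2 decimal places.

55.70%

Molar mass = 1(79.90) + 1(63.55) = 143.450 g/mol
Mass of Br per mole = 1 × 79.90 = 79.900 g
% Br = 79.900 / 143.450 × 100 = 55.70%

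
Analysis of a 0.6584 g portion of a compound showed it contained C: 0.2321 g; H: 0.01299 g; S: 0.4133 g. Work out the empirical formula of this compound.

C: 0.2321 g ÷ 12.01 g/mol = 0.01933 mol
H: 0.01299 g ÷ 1.008 g/mol = 0.01289 mol
S: 0.4133 g ÷ 32.07 g/mol = 0.01289 mol
Ratios (÷ 0.01289): C 1.500, H 1.000, S 1.000
Scaling by 2: C 3.00, H 2.00, S 2.00 → C3H2S2

C3H2S2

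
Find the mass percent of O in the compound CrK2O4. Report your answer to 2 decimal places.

32.96%

Molar mass = 1(52.00) + 2(39.10) + 4(16.00) = 194.200 g/mol
Mass of O per mole = 4 × 16.00 = 64.000 g
% O = 64.000 / 194.200 × 100 = 32.96%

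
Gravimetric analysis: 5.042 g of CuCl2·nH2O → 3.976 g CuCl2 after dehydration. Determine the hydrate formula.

Mass of water lost = 5.042 − 3.976 = 1.066 g → 1.066 / 18.02 = 0.05916 mol H2O
Molar mass of CuCl2 = 134.45 g/mol → mol CuCl2 = 3.976 / 134.45 = 0.02957
n = 0.05916 / 0.02957 = 2.00 ≈ 2 → CuCl2·2H2O

CuCl2·2H2O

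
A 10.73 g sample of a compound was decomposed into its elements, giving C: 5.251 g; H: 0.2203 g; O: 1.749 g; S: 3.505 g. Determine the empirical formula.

C4H2OS

Moles — C: 5.251 / 12.01 = 0.4372 mol; H: 0.2203 / 1.008 = 0.2186 mol; O: 1.749 / 16.00 = 0.1093 mol; S: 3.505 / 32.07 = 0.1093 mol
Ratios (÷ 0.1093): C 4.000, H 2.000, O 1.000, S 1.000
→ C4H2OS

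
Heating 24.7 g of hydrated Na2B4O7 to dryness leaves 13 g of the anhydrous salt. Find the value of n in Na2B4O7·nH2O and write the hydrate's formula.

Na2B4O7·10H2O

Mass of water lost = 24.7 − 13 = 11.7 g → 11.7 / 18.02 = 0.6493 mol H2O
Molar mass of Na2B4O7 = 201.22 g/mol → mol Na2B4O7 = 13 / 201.22 = 0.06461
n = 0.6493 / 0.06461 = 10.05 ≈ 10 → Na2B4O7·10H2O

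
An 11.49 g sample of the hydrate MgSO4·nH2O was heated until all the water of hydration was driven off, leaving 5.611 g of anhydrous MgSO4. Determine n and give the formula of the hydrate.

Mass of water lost = 11.49 − 5.611 = 5.879 g → 5.879 / 18.02 = 0.3262 mol H2O
Molar mass of MgSO4 = 120.38 g/mol → mol MgSO4 = 5.611 / 120.38 = 0.04661
n = 0.3262 / 0.04661 = 7.00 ≈ 7 → MgSO4·7H2O

MgSO4·7H2O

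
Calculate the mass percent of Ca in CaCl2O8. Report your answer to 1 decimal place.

16.8%

Molar mass = 1(40.08) + 2(35.45) + 8(16.00) = 238.980 g/mol
Mass of Ca per mole = 1 × 40.08 = 40.080 g
% Ca = 40.080 / 238.980 × 100 = 16.8%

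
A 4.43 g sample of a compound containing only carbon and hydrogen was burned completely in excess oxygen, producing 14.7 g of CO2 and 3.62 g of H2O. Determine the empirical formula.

C5H6

mol C = 14.7 / 44.01 = 0.3340; mass C = 0.3340 × 12.01 = 4.012 g
mol H = 2 × (3.62 / 18.02) = 0.4018; mass H = 0.4018 × 1.008 = 0.4050 g
Ratios (÷ 0.334): C 1.000, H 1.203
Scaling by 5: C 5.00, H 6.01 → C5H6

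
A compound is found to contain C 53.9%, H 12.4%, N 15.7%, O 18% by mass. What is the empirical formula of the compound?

Assume 100 g: 53.9 g C, 12.4 g H, 15.7 g N, 18 g O.
C: 53.9 g ÷ 12.01 g/mol = 4.488 mol
H: 12.4 g ÷ 1.008 g/mol = 12.3 mol
N: 15.7 g ÷ 14.01 g/mol = 1.121 mol
O: 18 g ÷ 16.00 g/mol = 1.125 mol
Divide by the smallest (1.121 mol N): C 4.005, H 10.977, N 1.000, O 1.004
Ratio ≈ 4:11:1:1, so the empirical formula is C4H11NO

C4H11NO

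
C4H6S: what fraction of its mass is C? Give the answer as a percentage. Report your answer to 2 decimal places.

55.76%

Molar mass = 4(12.01) + 6(1.008) + 1(32.07) = 86.158 g/mol
Mass of C per mole = 4 × 12.01 = 48.040 g
% C = 48.040 / 86.158 × 100 = 55.76%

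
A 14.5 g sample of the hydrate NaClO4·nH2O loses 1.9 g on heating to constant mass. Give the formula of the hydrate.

Mass of anhydrous NaClO4 = 14.5 − 1.9 = 12.6 g
mol H2O = 1.9 / 18.02 = 0.1054
Molar mass of NaClO4 = 122.44 g/mol → mol NaClO4 = 12.6 / 122.44 = 0.1029
n = 0.1054 / 0.1029 = 1.02 ≈ 1 → NaClO4·H2O

NaClO4·H2O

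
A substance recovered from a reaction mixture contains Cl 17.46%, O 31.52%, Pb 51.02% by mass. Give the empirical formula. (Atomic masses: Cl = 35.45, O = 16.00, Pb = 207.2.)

Assume 100 g: 17.46 g Cl, 31.52 g O, 51.02 g Pb.
n(Cl) = 17.46/35.45 = 0.4925, n(O) = 31.52/16.00 = 1.97, n(Pb) = 51.02/207.2 = 0.2462
Smallest is Pb at 0.2462 mol; normalising gives Cl 2.000, O 8.000, Pb 1.000
≈ 2:8:1 → Cl2O8Pb

Cl2O8Pb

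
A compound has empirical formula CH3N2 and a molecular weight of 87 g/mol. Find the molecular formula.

Empirical-formula mass = 43.05 g/mol
n = 87 / 43.05 = 2.02 ≈ 2
Molecular formula = (CH3N2)2 = C2H6N4

C2H6N4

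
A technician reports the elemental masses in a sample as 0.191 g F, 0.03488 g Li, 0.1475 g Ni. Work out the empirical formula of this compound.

F: 0.191 g ÷ 19.00 g/mol = 0.01005 mol
Li: 0.03488 g ÷ 6.94 g/mol = 0.005026 mol
Ni: 0.1475 g ÷ 58.69 g/mol = 0.002513 mol
Divide by the smallest (0.002513 mol Ni): F 4.000, Li 2.000, Ni 1.000
≈ 4:2:1 → F4Li2Ni

F4Li2Ni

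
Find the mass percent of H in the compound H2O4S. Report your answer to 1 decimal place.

2.1%

Molar mass = 2(1.008) + 4(16.00) + 1(32.07) = 98.086 g/mol
Mass of H per mole = 2 × 1.008 = 2.016 g
% H = 2.016 / 98.086 × 100 = 2.1%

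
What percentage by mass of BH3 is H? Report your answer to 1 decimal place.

21.9%

Molar mass = 1(10.81) + 3(1.008) = 13.834 g/mol
Mass of H per mole = 3 × 1.008 = 3.024 g
% H = 3.024 / 13.834 × 100 = 21.9%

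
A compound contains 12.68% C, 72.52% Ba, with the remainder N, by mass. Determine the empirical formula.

C2BaN2

Assume 100 g: 12.68 g C, 72.52 g Ba, 14.8 g N.
Moles — C: 12.68 / 12.01 = 1.056 mol; Ba: 72.52 / 137.33 = 0.5281 mol; N: 14.8 / 14.01 = 1.056 mol
Ratios (÷ 0.5281): C 1.999, Ba 1.000, N 2.000
Ratio ≈ 2:1:2, so the empirical formula is C2BaN2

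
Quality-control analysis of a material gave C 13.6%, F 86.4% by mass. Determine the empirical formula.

CF4

Assume 100 g: 13.6 g C, 86.4 g F.
n(C) = 13.6/12.01 = 1.132, n(F) = 86.4/19.00 = 4.547
Divide by the smallest (1.132 mol C): C 1.000, F 4.016
→ CF4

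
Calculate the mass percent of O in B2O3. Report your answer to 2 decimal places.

68.95%

Molar mass = 2(10.81) + 3(16.00) = 69.620 g/mol
Mass of O per mole = 3 × 16.00 = 48.000 g
% O = 48.000 / 69.620 × 100 = 68.95%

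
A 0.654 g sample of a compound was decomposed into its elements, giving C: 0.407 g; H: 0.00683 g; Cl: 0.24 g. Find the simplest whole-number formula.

n(C) = 0.407/12.01 = 0.03389, n(H) = 0.00683/1.008 = 0.006776, n(Cl) = 0.24/35.45 = 0.00677
Divide by the smallest (0.00677 mol Cl): C 5.006, H 1.001, Cl 1.000
→ C5HCl

C5HCl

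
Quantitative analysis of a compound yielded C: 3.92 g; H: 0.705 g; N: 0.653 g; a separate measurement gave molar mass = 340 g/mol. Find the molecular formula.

Moles — C: 3.92 / 12.01 = 0.3264 mol; H: 0.705 / 1.008 = 0.6994 mol; N: 0.653 / 14.01 = 0.04661 mol
Smallest is N at 0.04661 mol; normalising gives C 7.003, H 15.006, N 1.000
Ratio ≈ 7:15:1, so the empirical formula is C7H15N
Empirical-formula mass = 113.20 g/mol
n = 340 / 113.20 = 3.00 ≈ 3
Molecular formula = (C7H15N)×3 = C21H45N3

C21H45N3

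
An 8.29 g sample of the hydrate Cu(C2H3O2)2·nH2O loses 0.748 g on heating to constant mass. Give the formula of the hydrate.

Cu(C2H3O2)2·H2O

Mass of anhydrous Cu(C2H3O2)2 = 8.29 − 0.748 = 7.542 g
mol H2O = 0.748 / 18.02 = 0.04151
Molar mass of Cu(C2H3O2)2 = 181.64 g/mol → mol Cu(C2H3O2)2 = 7.542 / 181.64 = 0.04152
n = 0.04151 / 0.04152 = 1.00 ≈ 1 → Cu(C2H3O2)2·H2O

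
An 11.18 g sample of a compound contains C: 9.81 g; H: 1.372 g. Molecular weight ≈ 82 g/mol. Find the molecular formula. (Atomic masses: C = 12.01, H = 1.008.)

n(C) = 9.81/12.01 = 0.8168, n(H) = 1.372/1.008 = 1.361
Ratios (÷ 0.8168): C 1.000, H 1.666
×3: C 3.00, H 5.00 → C3H5
Empirical-formula mass = 41.07 g/mol
n = 82 / 41.07 = 2.00 ≈ 2
Molecular formula = (C3H5)×2 = C6H10

C6H10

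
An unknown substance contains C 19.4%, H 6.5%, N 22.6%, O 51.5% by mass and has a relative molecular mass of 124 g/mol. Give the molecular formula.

Assume 100 g: 19.4 g C, 6.5 g H, 22.6 g N, 51.5 g O.
Moles — C: 19.4 / 12.01 = 1.615 mol; H: 6.5 / 1.008 = 6.448 mol; N: 22.6 / 14.01 = 1.613 mol; O: 51.5 / 16.00 = 3.219 mol
Divide by the smallest (1.613 mol N): C 1.001, H 3.997, N 1.000, O 1.995
→ CH4NO2
Empirical-formula mass = 62.05 g/mol
n = 124 / 62.05 = 2.00 ≈ 2
Molecular formula = (CH4NO2)×2 = C2H8N2O4

C2H8N2O4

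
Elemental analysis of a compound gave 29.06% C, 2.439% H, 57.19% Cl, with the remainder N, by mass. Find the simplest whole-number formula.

C3H3Cl2N

Assume 100 g: 29.06 g C, 2.439 g H, 57.19 g Cl, 11.311 g N.
C: 29.06 g ÷ 12.01 g/mol = 2.42 mol
H: 2.439 g ÷ 1.008 g/mol = 2.42 mol
Cl: 57.19 g ÷ 35.45 g/mol = 1.613 mol
N: 11.311 g ÷ 14.01 g/mol = 0.8074 mol
Divide by the smallest (0.8074 mol N): C 2.997, H 2.997, Cl 1.998, N 1.000
≈ 3:3:2:1 → C3H3Cl2N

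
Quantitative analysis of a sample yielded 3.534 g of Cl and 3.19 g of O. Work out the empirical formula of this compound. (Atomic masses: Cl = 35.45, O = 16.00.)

ClO2

n(Cl) = 3.534/35.45 = 0.09969, n(O) = 3.19/16.00 = 0.1994
Ratios (÷ 0.09969): Cl 1.000, O 2.000
→ ClO2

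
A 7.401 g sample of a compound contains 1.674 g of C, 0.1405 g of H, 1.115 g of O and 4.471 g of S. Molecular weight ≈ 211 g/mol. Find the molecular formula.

C4H4O2S4

C: 1.674 g ÷ 12.01 g/mol = 0.1394 mol
H: 0.1405 g ÷ 1.008 g/mol = 0.1394 mol
O: 1.115 g ÷ 16.00 g/mol = 0.06969 mol
S: 4.471 g ÷ 32.07 g/mol = 0.1394 mol
Ratios (÷ 0.06969): C 2.000, H 2.000, O 1.000, S 2.001
Ratio ≈ 2:2:1:2, so the empirical formula is C2H2OS2
Empirical-formula mass = 106.18 g/mol
n = 211 / 106.18 = 1.99 ≈ 2
Molecular formula = (C2H2OS2)×2 = C4H4O2S4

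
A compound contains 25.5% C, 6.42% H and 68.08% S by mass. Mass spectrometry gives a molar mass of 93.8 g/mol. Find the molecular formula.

Assume 100 g: 25.5 g C, 6.42 g H, 68.08 g S.
n(C) = 25.5/12.01 = 2.123, n(H) = 6.42/1.008 = 6.369, n(S) = 68.08/32.07 = 2.123
Ratios (÷ 2.123): C 1.000, H 3.000, S 1.000
≈ 1:3:1 → CH3S
Empirical-formula mass = 47.10 g/mol
n = 93.8 / 47.10 = 1.99 ≈ 2
Molecular formula = (CH3S)×2 = C2H6S2

C2H6S2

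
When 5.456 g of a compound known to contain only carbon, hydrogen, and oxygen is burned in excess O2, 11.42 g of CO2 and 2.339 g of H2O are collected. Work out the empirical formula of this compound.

C2H2O

mol C = 11.42 / 44.01 = 0.2595; mass C = 0.2595 × 12.01 = 3.116 g
mol H = 2 × (2.339 / 18.02) = 0.2596; mass H = 0.2596 × 1.008 = 0.2617 g
mass O = 5.456 − (3.378) = 2.078 g → mol O = 0.1299
Ratios (÷ 0.1299): C 1.998, H 1.999, O 1.000
Ratio ≈ 2:2:1, so the empirical formula is C2H2O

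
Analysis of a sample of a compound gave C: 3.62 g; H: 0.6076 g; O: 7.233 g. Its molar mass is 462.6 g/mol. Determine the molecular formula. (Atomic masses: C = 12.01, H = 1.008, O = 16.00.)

C12H24O18

n(C) = 3.62/12.01 = 0.3014, n(H) = 0.6076/1.008 = 0.6028, n(O) = 7.233/16.00 = 0.4521
Divide by the smallest (0.3014 mol C): C 1.000, H 2.000, O 1.500
Scaling by 2: C 2.00, H 4.00, O 3.00 → C2H4O3
Empirical-formula mass = 76.05 g/mol
n = 462.6 / 76.05 = 6.08 ≈ 6
Molecular formula = (C2H4O3)×6 = C12H24O18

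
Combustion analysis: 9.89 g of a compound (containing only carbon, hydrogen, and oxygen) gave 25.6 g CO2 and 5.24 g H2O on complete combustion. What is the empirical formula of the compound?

C4H4O

mol C = 25.6 / 44.01 = 0.5817; mass C = 0.5817 × 12.01 = 6.986 g
mol H = 2 × (5.24 / 18.02) = 0.5816; mass H = 0.5816 × 1.008 = 0.5862 g
mass O = 9.89 − (7.572) = 2.318 g → mol O = 0.1449
Ratios (÷ 0.1449): C 4.016, H 4.015, O 1.000
→ C4H4O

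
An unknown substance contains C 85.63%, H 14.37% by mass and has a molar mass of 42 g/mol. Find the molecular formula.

C3H6

Assume 100 g: 85.63 g C, 14.37 g H.
Moles — C: 85.63 / 12.01 = 7.13 mol; H: 14.37 / 1.008 = 14.26 mol
Divide by the smallest (7.13 mol C): C 1.000, H 1.999
≈ 1:2 → CH2
Empirical-formula mass = 14.03 g/mol
n = 42 / 14.03 = 2.99 ≈ 3
Molecular formula = (CH2)×3 = C3H6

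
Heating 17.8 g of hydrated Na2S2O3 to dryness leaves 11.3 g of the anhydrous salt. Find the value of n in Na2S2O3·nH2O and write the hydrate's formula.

Mass of water lost = 17.8 − 11.3 = 6.5 g → 6.5 / 18.02 = 0.3607 mol H2O
Molar mass of Na2S2O3 = 158.12 g/mol → mol Na2S2O3 = 11.3 / 158.12 = 0.07146
n = 0.3607 / 0.07146 = 5.05 ≈ 5 → Na2S2O3·5H2O

Na2S2O3·5H2O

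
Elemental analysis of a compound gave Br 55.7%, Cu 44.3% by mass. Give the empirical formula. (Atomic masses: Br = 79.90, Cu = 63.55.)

BrCu

Assume 100 g: 55.7 g Br, 44.3 g Cu.
n(Br) = 55.7/79.90 = 0.6971, n(Cu) = 44.3/63.55 = 0.6971
Divide by the smallest (0.6971 mol Cu): Br 1.000, Cu 1.000
Ratio ≈ 1:1, so the empirical formula is BrCu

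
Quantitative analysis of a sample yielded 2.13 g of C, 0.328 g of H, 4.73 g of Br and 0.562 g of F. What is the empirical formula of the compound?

C6H11Br2F

n(C) = 2.13/12.01 = 0.1774, n(H) = 0.328/1.008 = 0.3254, n(Br) = 4.73/79.90 = 0.0592, n(F) = 0.562/19.00 = 0.02958
Smallest is F at 0.02958 mol; normalising gives C 5.996, H 11.001, Br 2.001, F 1.000
→ C6H11Br2F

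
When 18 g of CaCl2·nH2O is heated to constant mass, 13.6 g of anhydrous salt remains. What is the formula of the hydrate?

Mass of water lost = 18 − 13.6 = 4.4 g → 4.4 / 18.02 = 0.2442 mol H2O
Molar mass of CaCl2 = 110.98 g/mol → mol CaCl2 = 13.6 / 110.98 = 0.1225
n = 0.2442 / 0.1225 = 1.99 ≈ 2 → CaCl2·2H2O

CaCl2·2H2O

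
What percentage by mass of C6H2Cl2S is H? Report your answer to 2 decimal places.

Molar mass = 6(12.01) + 2(1.008) + 2(35.45) + 1(32.07) = 177.046 g/mol
Mass of H per mole = 2 × 1.008 = 2.016 g
% H = 2.016 / 177.046 × 100 = 1.14%

1.14%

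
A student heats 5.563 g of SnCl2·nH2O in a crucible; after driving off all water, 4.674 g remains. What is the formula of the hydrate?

Mass of water lost = 5.563 − 4.674 = 0.889 g → 0.889 / 18.02 = 0.04933 mol H2O
Molar mass of SnCl2 = 189.61 g/mol → mol SnCl2 = 4.674 / 189.61 = 0.02465
n = 0.04933 / 0.02465 = 2.00 ≈ 2 → SnCl2·2H2O

SnCl2·2H2O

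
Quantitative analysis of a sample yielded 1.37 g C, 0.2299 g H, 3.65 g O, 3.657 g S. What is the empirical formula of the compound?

CH2O2S

n(C) = 1.37/12.01 = 0.1141, n(H) = 0.2299/1.008 = 0.2281, n(O) = 3.65/16.00 = 0.2281, n(S) = 3.657/32.07 = 0.114
Divide by the smallest (0.114 mol S): C 1.000, H 2.000, O 2.001, S 1.000
→ CH2O2S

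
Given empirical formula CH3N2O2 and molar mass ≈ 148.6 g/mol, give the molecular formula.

Empirical-formula mass = 75.05 g/mol
n = 148.6 / 75.05 = 1.98 ≈ 2
Molecular formula = (CH3N2O2)2 = C2H6N4O4

C2H6N4O4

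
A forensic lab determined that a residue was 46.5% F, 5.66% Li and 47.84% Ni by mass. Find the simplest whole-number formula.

Assume 100 g: 46.5 g F, 5.66 g Li, 47.84 g Ni.
n(F) = 46.5/19.00 = 2.447, n(Li) = 5.66/6.94 = 0.8156, n(Ni) = 47.84/58.69 = 0.8151
Ratios (÷ 0.8151): F 3.002, Li 1.001, Ni 1.000
≈ 3:1:1 → F3LiNi

F3LiNi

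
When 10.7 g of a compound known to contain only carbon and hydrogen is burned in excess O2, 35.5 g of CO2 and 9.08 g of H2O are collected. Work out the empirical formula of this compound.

C4H5

mol C = 35.5 / 44.01 = 0.8066; mass C = 0.8066 × 12.01 = 9.688 g
mol H = 2 × (9.08 / 18.02) = 1.008; mass H = 1.008 × 1.008 = 1.016 g
Smallest is C at 0.8066 mol; normalising gives C 1.000, H 1.249
Scaling by 4: C 4.00, H 5.00 → C4H5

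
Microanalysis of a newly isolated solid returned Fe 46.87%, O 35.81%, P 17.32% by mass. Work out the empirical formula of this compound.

Assume 100 g: 46.87 g Fe, 35.81 g O, 17.32 g P.
n(Fe) = 46.87/55.85 = 0.8392, n(O) = 35.81/16.00 = 2.238, n(P) = 17.32/30.97 = 0.5593
Smallest is P at 0.5593 mol; normalising gives Fe 1.501, O 4.002, P 1.000
Multiply by 2: Fe 3.00, O 8.00, P 2.00 → Fe3O8P2

Fe3O8P2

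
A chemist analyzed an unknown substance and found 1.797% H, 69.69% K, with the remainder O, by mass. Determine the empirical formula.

Assume 100 g: 1.797 g H, 69.69 g K, 28.513 g O.
H: 1.797 g ÷ 1.008 g/mol = 1.783 mol
K: 69.69 g ÷ 39.10 g/mol = 1.782 mol
O: 28.513 g ÷ 16.00 g/mol = 1.782 mol
Smallest is O at 1.782 mol; normalising gives H 1.000, K 1.000, O 1.000
Ratio ≈ 1:1:1, so the empirical formula is HKO

HKO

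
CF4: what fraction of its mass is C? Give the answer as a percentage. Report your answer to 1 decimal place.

13.6%

Molar mass = 1(12.01) + 4(19.00) = 88.010 g/mol
Mass of C per mole = 1 × 12.01 = 12.010 g
% C = 12.010 / 88.010 × 100 = 13.6%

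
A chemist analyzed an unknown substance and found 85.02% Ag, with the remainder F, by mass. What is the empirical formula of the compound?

AgF

Assume 100 g: 85.02 g Ag, 14.98 g F.
n(Ag) = 85.02/107.87 = 0.7882, n(F) = 14.98/19.00 = 0.7884
Smallest is Ag at 0.7882 mol; normalising gives Ag 1.000, F 1.000
≈ 1:1 → AgF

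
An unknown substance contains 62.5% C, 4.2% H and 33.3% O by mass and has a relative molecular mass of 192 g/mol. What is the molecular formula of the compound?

Assume 100 g: 62.5 g C, 4.2 g H, 33.3 g O.
Moles — C: 62.5 / 12.01 = 5.204 mol; H: 4.2 / 1.008 = 4.167 mol; O: 33.3 / 16.00 = 2.081 mol
Ratios (÷ 2.081): C 2.500, H 2.002, O 1.000
Multiply by 2: C 5.00, H 4.00, O 2.00 → C5H4O2
Empirical-formula mass = 96.08 g/mol
n = 192 / 96.08 = 2.00 ≈ 2
Molecular formula = (C5H4O2)×2 = C10H8O4

C10H8O4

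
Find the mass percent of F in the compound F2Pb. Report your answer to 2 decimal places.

Molar mass = 2(19.00) + 1(207.2) = 245.200 g/mol
Mass of F per mole = 2 × 19.00 = 38.000 g
% F = 38.000 / 245.200 × 100 = 15.50%

15.50%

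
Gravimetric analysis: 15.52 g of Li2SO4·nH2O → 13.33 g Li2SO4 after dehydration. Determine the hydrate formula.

Mass of water lost = 15.52 − 13.33 = 2.19 g → 2.19 / 18.02 = 0.1215 mol H2O
Molar mass of Li2SO4 = 109.95 g/mol → mol Li2SO4 = 13.33 / 109.95 = 0.1212
n = 0.1215 / 0.1212 = 1.00 ≈ 1 → Li2SO4·H2O

Li2SO4·H2O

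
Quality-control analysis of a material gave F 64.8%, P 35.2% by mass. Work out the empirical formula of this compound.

F3P

Assume 100 g: 64.8 g F, 35.2 g P.
n(F) = 64.8/19.00 = 3.411, n(P) = 35.2/30.97 = 1.137
Ratios (÷ 1.137): F 3.001, P 1.000
≈ 3:1 → F3P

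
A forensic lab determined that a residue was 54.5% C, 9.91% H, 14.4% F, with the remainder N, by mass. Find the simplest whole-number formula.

Assume 100 g: 54.5 g C, 9.91 g H, 14.4 g F, 21.19 g N.
C: 54.5 g ÷ 12.01 g/mol = 4.538 mol
H: 9.91 g ÷ 1.008 g/mol = 9.831 mol
F: 14.4 g ÷ 19.00 g/mol = 0.7579 mol
N: 21.19 g ÷ 14.01 g/mol = 1.512 mol
Ratios (÷ 0.7579): C 5.987, H 12.972, F 1.000, N 1.996
≈ 6:13:1:2 → C6H13FN2

C6H13FN2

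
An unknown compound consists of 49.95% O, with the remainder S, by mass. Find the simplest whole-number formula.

Assume 100 g: 49.95 g O, 50.05 g S.
Moles — O: 49.95 / 16.00 = 3.122 mol; S: 50.05 / 32.07 = 1.561 mol
Smallest is S at 1.561 mol; normalising gives O 2.000, S 1.000
Ratio ≈ 2:1, so the empirical formula is O2S

O2S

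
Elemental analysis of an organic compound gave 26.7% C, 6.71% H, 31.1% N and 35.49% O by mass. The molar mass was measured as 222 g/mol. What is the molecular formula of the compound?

Assume 100 g: 26.7 g C, 6.71 g H, 31.1 g N, 35.49 g O.
n(C) = 26.7/12.01 = 2.223, n(H) = 6.71/1.008 = 6.657, n(N) = 31.1/14.01 = 2.22, n(O) = 35.49/16.00 = 2.218
Divide by the smallest (2.218 mol O): C 1.002, H 3.001, N 1.001, O 1.000
≈ 1:3:1:1 → CH3NO
Empirical-formula mass = 45.04 g/mol
n = 222 / 45.04 = 4.93 ≈ 5
Molecular formula = (CH3NO)×5 = C5H15N5O5

C5H15N5O5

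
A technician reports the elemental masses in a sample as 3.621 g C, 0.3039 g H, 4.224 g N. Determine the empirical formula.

n(C) = 3.621/12.01 = 0.3015, n(H) = 0.3039/1.008 = 0.3015, n(N) = 4.224/14.01 = 0.3015
Divide by the smallest (0.3015 mol H): C 1.000, H 1.000, N 1.000
≈ 1:1:1 → CHN

CHN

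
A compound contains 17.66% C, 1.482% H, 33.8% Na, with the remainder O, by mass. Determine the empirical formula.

CHNaO2

Assume 100 g: 17.66 g C, 1.482 g H, 33.8 g Na, 47.058 g O.
Moles — C: 17.66 / 12.01 = 1.47 mol; H: 1.482 / 1.008 = 1.47 mol; Na: 33.8 / 22.99 = 1.47 mol; O: 47.058 / 16.00 = 2.941 mol
Smallest is Na at 1.47 mol; normalising gives C 1.000, H 1.000, Na 1.000, O 2.000
Ratio ≈ 1:1:1:2, so the empirical formula is CHNaO2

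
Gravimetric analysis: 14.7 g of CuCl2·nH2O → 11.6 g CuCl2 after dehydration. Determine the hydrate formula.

Mass of water lost = 14.7 − 11.6 = 3.1 g → 3.1 / 18.02 = 0.172 mol H2O
Molar mass of CuCl2 = 134.45 g/mol → mol CuCl2 = 11.6 / 134.45 = 0.08628
n = 0.172 / 0.08628 = 1.99 ≈ 2 → CuCl2·2H2O

CuCl2·2H2O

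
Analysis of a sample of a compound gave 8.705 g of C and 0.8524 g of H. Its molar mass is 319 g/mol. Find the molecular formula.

C: 8.705 g ÷ 12.01 g/mol = 0.7248 mol
H: 0.8524 g ÷ 1.008 g/mol = 0.8456 mol
Smallest is C at 0.7248 mol; normalising gives C 1.000, H 1.167
×6: C 6.00, H 7.00 → C6H7
Empirical-formula mass = 79.12 g/mol
n = 319 / 79.12 = 4.03 ≈ 4
Molecular formula = (C6H7)×4 = C24H28

C24H28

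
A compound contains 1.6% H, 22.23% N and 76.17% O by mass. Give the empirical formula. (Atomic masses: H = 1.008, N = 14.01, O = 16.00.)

HNO3

Assume 100 g: 1.6 g H, 22.23 g N, 76.17 g O.
H: 1.6 g ÷ 1.008 g/mol = 1.587 mol
N: 22.23 g ÷ 14.01 g/mol = 1.587 mol
O: 76.17 g ÷ 16.00 g/mol = 4.761 mol
Smallest is N at 1.587 mol; normalising gives H 1.000, N 1.000, O 3.000
≈ 1:1:3 → HNO3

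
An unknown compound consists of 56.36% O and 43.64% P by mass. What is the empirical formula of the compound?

Assume 100 g: 56.36 g O, 43.64 g P.
n(O) = 56.36/16.00 = 3.522, n(P) = 43.64/30.97 = 1.409
Ratios (÷ 1.409): O 2.500, P 1.000
Scaling by 2: O 5.00, P 2.00 → O5P2

O5P2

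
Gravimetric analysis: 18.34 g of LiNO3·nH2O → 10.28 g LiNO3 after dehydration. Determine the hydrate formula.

LiNO3·3H2O

Mass of water lost = 18.34 − 10.28 = 8.06 g → 8.06 / 18.02 = 0.4473 mol H2O
Molar mass of LiNO3 = 68.95 g/mol → mol LiNO3 = 10.28 / 68.95 = 0.1491
n = 0.4473 / 0.1491 = 3.00 ≈ 3 → LiNO3·3H2O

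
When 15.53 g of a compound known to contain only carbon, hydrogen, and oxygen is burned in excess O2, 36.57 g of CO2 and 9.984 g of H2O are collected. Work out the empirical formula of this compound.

C3H4O

mol C = 36.57 / 44.01 = 0.8309; mass C = 0.8309 × 12.01 = 9.980 g
mol H = 2 × (9.984 / 18.02) = 1.108; mass H = 1.108 × 1.008 = 1.117 g
mass O = 15.53 − (11.10) = 4.433 g → mol O = 0.2771
Divide by the smallest (0.2771 mol O): C 2.999, H 3.999, O 1.000
Ratio ≈ 3:4:1, so the empirical formula is C3H4O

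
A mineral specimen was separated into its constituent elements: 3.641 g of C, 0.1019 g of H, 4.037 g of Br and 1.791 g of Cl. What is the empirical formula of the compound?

n(C) = 3.641/12.01 = 0.3032, n(H) = 0.1019/1.008 = 0.1011, n(Br) = 4.037/79.90 = 0.05053, n(Cl) = 1.791/35.45 = 0.05052
Divide by the smallest (0.05052 mol Cl): C 6.001, H 2.001, Br 1.000, Cl 1.000
→ C6H2BrCl

C6H2BrCl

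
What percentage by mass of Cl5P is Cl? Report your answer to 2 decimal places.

85.13%

Molar mass = 5(35.45) + 1(30.97) = 208.220 g/mol
Mass of Cl per mole = 5 × 35.45 = 177.250 g
% Cl = 177.250 / 208.220 × 100 = 85.13%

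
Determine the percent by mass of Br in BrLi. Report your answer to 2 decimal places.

Molar mass = 1(79.90) + 1(6.94) = 86.840 g/mol
Mass of Br per mole = 1 × 79.90 = 79.900 g
% Br = 79.900 / 86.840 × 100 = 92.01%

92.01%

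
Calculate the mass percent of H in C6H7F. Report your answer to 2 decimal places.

7.19%

Molar mass = 6(12.01) + 7(1.008) + 1(19.00) = 98.116 g/mol
Mass of H per mole = 7 × 1.008 = 7.056 g
% H = 7.056 / 98.116 × 100 = 7.19%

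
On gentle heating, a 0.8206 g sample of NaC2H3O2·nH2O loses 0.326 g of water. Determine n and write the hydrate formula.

NaC2H3O2·3H2O

Mass of anhydrous NaC2H3O2 = 0.8206 − 0.326 = 0.4946 g
mol H2O = 0.326 / 18.02 = 0.01809
Molar mass of NaC2H3O2 = 82.03 g/mol → mol NaC2H3O2 = 0.4946 / 82.03 = 0.006029
n = 0.01809 / 0.006029 = 3.00 ≈ 3 → NaC2H3O2·3H2O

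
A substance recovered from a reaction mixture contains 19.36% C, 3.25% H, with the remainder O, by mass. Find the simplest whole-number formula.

CH2O3

Assume 100 g: 19.36 g C, 3.25 g H, 77.39 g O.
C: 19.36 g ÷ 12.01 g/mol = 1.612 mol
H: 3.25 g ÷ 1.008 g/mol = 3.224 mol
O: 77.39 g ÷ 16.00 g/mol = 4.837 mol
Ratios (÷ 1.612): C 1.000, H 2.000, O 3.001
→ CH2O3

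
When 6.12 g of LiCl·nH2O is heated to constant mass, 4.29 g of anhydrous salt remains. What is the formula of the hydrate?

Mass of water lost = 6.12 − 4.29 = 1.83 g → 1.83 / 18.02 = 0.1016 mol H2O
Molar mass of LiCl = 42.39 g/mol → mol LiCl = 4.29 / 42.39 = 0.1012
n = 0.1016 / 0.1012 = 1.00 ≈ 1 → LiCl·H2O

LiCl·H2O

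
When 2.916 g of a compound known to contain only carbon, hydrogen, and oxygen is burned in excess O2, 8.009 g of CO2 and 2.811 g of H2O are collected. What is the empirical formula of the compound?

C7H12O

mol C = 8.009 / 44.01 = 0.1820; mass C = 0.1820 × 12.01 = 2.186 g
mol H = 2 × (2.811 / 18.02) = 0.3120; mass H = 0.3120 × 1.008 = 0.3145 g
mass O = 2.916 − (2.500) = 0.4159 g → mol O = 0.02600
Ratios (÷ 0.026): C 7.001, H 12.002, O 1.000
Ratio ≈ 7:12:1, so the empirical formula is C7H12O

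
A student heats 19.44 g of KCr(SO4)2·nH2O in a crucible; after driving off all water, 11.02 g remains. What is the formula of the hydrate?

Mass of water lost = 19.44 − 11.02 = 8.42 g → 8.42 / 18.02 = 0.4673 mol H2O
Molar mass of KCr(SO4)2 = 283.24 g/mol → mol KCr(SO4)2 = 11.02 / 283.24 = 0.03891
n = 0.4673 / 0.03891 = 12.01 ≈ 12 → KCr(SO4)2·12H2O

KCr(SO4)2·12H2O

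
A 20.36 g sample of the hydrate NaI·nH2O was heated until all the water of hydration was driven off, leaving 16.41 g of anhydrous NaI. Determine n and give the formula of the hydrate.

Mass of water lost = 20.36 − 16.41 = 3.95 g → 3.95 / 18.02 = 0.2192 mol H2O
Molar mass of NaI = 149.89 g/mol → mol NaI = 16.41 / 149.89 = 0.1095
n = 0.2192 / 0.1095 = 2.00 ≈ 2 → NaI·2H2O

NaI·2H2O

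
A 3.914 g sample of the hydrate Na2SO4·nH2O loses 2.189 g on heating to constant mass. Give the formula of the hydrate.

Na2SO4·10H2O

Mass of anhydrous Na2SO4 = 3.914 − 2.189 = 1.725 g
mol H2O = 2.189 / 18.02 = 0.1215
Molar mass of Na2SO4 = 142.05 g/mol → mol Na2SO4 = 1.725 / 142.05 = 0.01214
n = 0.1215 / 0.01214 = 10.00 ≈ 10 → Na2SO4·10H2O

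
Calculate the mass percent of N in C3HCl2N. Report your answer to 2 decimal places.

11.49%

Molar mass = 3(12.01) + 1(1.008) + 2(35.45) + 1(14.01) = 121.948 g/mol
Mass of N per mole = 1 × 14.01 = 14.010 g
% N = 14.010 / 121.948 × 100 = 11.49%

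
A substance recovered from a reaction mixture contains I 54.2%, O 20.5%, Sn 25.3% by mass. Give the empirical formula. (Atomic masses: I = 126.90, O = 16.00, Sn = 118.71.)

I2O6Sn

Assume 100 g: 54.2 g I, 20.5 g O, 25.3 g Sn.
n(I) = 54.2/126.90 = 0.4271, n(O) = 20.5/16.00 = 1.281, n(Sn) = 25.3/118.71 = 0.2131
Smallest is Sn at 0.2131 mol; normalising gives I 2.004, O 6.012, Sn 1.000
≈ 2:6:1 → I2O6Sn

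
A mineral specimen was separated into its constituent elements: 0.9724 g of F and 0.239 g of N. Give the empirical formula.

n(F) = 0.9724/19.00 = 0.05118, n(N) = 0.239/14.01 = 0.01706
Smallest is N at 0.01706 mol; normalising gives F 3.000, N 1.000
→ F3N

F3N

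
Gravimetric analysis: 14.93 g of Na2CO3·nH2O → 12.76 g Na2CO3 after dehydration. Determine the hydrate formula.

Mass of water lost = 14.93 − 12.76 = 2.17 g → 2.17 / 18.02 = 0.1204 mol H2O
Molar mass of Na2CO3 = 105.99 g/mol → mol Na2CO3 = 12.76 / 105.99 = 0.1204
n = 0.1204 / 0.1204 = 1.00 ≈ 1 → Na2CO3·H2O

Na2CO3·H2O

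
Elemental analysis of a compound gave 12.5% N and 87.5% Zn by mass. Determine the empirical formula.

Assume 100 g: 12.5 g N, 87.5 g Zn.
Moles — N: 12.5 / 14.01 = 0.8922 mol; Zn: 87.5 / 65.38 = 1.338 mol
Ratios (÷ 0.8922): N 1.000, Zn 1.500
Multiply by 2: N 2.00, Zn 3.00 → N2Zn3

N2Zn3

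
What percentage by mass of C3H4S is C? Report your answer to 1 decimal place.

Molar mass = 3(12.01) + 4(1.008) + 1(32.07) = 72.132 g/mol
Mass of C per mole = 3 × 12.01 = 36.030 g
% C = 36.030 / 72.132 × 100 = 50.0%

50.0%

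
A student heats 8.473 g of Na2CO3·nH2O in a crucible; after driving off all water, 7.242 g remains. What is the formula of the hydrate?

Mass of water lost = 8.473 − 7.242 = 1.231 g → 1.231 / 18.02 = 0.06831 mol H2O
Molar mass of Na2CO3 = 105.99 g/mol → mol Na2CO3 = 7.242 / 105.99 = 0.06833
n = 0.06831 / 0.06833 = 1.00 ≈ 1 → Na2CO3·H2O

Na2CO3·H2O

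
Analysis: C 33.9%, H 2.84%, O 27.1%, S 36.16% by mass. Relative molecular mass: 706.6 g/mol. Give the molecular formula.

Assume 100 g: 33.9 g C, 2.84 g H, 27.1 g O, 36.16 g S.
Moles — C: 33.9 / 12.01 = 2.823 mol; H: 2.84 / 1.008 = 2.817 mol; O: 27.1 / 16.00 = 1.694 mol; S: 36.16 / 32.07 = 1.128 mol
Smallest is S at 1.128 mol; normalising gives C 2.503, H 2.499, O 1.502, S 1.000
Multiply by 2: C 5.01, H 5.00, O 3.00, S 2.00 → C5H5O3S2
Empirical-formula mass = 177.23 g/mol
n = 706.6 / 177.23 = 3.99 ≈ 4
Molecular formula = (C5H5O3S2)×4 = C20H20O12S8

C20H20O12S8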